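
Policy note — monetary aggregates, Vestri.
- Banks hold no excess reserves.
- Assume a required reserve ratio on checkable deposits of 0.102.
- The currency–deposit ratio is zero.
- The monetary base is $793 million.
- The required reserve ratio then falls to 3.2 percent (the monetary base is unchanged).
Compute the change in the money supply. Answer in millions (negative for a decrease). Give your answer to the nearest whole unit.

Initially m₁ = 1 / (0.102) ≈ 9.8039, so M₁ = 9.8039 × 793 = 7774.4927 million.
After the change m₂ = 1 / (0.032) = 31.25, so M₂ = 31.25 × 793 = 24781.25 million.
ΔM = M₂ − M₁ = 24781.25 − 7774.4927 = 17006.7573 million.

$17007 million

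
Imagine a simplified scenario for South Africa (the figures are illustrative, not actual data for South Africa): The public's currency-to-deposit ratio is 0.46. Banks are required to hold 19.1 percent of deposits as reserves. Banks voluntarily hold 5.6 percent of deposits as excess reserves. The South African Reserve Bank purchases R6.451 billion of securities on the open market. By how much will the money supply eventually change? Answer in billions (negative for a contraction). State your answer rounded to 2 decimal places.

R13.32 billion

The money multiplier is m = (1 + c) / (rr + e + c) = (1 + 0.46) / (0.191 + 0.056 + 0.46) ≈ 2.0651.
The purchase adds 6.451 billion of base, so ΔM = m × ΔMB = 2.0651 × (+6.451) ≈ 13.322 billion.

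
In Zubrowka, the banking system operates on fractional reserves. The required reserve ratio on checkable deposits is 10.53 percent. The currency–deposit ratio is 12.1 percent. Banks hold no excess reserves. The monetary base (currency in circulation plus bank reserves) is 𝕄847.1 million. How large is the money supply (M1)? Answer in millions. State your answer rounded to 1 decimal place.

The money multiplier is m = (1 + c) / (rr + c) = (1 + 0.121) / (0.1053 + 0.121) ≈ 4.95360.
So M = m × MB = 4.95360 × 847.1 ≈ 4196.1946 million.

𝕄4196.2 million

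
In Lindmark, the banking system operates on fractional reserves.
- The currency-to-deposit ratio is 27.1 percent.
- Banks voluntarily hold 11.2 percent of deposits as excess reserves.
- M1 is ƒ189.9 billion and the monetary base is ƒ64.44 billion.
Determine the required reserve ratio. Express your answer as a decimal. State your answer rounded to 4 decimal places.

0.0483

Using m = M/MB = 189.9/64.44 ≈ 2.946927. Since m = (1 + c)/(c + rr + e), the denominator satisfies c + rr + e = (1 + c)/m = (1 + 0.271) / 2.946927 ≈ 0.431297.
With c = 0.271 and e = 0.112, the required reserve ratio is 0.431297 − 0.271 − 0.112 = 0.048297.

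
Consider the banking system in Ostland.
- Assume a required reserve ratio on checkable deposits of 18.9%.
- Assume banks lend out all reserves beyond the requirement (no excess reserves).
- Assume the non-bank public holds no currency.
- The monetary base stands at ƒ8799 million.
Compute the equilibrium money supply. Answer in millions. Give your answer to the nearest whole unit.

With no currency drain or excess reserves, the money multiplier is m = 1/rr = 1/0.189 ≈ 5.29101.
Money supply M = m × MB = 5.29101 × 8799 ≈ 46555.597 million.

ƒ46556 million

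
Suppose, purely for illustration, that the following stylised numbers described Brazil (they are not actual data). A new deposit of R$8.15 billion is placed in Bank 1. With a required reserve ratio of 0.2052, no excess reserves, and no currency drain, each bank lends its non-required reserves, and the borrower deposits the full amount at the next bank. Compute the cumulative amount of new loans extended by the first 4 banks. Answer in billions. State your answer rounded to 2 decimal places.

Bank i lends (1 − rr)^i of the original deposit: Bank 1 lends 8.15·0.7948 ≈ 6.4776, Bank 2 lends 8.15·0.7948² ≈ 5.1484, and so on.
Summing a geometric series: total = 8.15·[0.7948·(1 − 0.7948^4) / (1 − 0.7948)] ≈ 18.9703 billion.

R$18.97 billion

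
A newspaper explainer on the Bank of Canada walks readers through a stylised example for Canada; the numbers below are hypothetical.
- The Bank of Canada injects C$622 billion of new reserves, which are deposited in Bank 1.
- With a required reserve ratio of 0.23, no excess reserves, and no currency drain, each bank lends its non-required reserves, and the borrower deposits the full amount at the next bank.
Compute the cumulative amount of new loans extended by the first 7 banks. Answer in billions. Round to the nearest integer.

Bank i lends (1 − rr)^i of the original deposit: Bank 1 lends 622·0.7700 = 478.9400, Bank 2 lends 622·0.7700² = 368.7838, and so on.
Summing a geometric series: total = 622·[0.7700·(1 − 0.7700^7) / (1 − 0.7700)] ≈ 1748.1618 billion.

C$1748 billion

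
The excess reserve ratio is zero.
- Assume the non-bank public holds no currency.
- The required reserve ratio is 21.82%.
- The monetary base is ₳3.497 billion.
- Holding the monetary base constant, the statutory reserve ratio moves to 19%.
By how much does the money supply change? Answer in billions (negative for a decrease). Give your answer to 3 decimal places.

Initially m₁ = 1 / (0.2182) ≈ 4.58295, so M₁ = 4.58295 × 3.497 ≈ 16.0266 billion.
After the change m₂ = 1 / (0.19) ≈ 5.26316, so M₂ = 5.26316 × 3.497 ≈ 18.4053 billion.
ΔM = M₂ − M₁ = 18.4053 − 16.0266 = 2.3787 billion.

₳2.379 billion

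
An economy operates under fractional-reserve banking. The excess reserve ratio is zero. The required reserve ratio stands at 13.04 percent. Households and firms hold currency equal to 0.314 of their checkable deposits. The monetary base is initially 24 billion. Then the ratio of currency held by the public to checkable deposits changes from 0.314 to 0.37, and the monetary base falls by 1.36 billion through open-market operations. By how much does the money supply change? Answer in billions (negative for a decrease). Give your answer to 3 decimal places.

Before: m₁ = (1 + 0.314) / (0.1304 + 0.314) ≈ 2.956796, MB₁ = 24, so M₁ = 2.956796 × 24 ≈ 70.9631 billion.
After: m₂ = (1 + 0.37) / (0.1304 + 0.37) ≈ 2.737810, MB₂ = 24 − 1.36 = 22.64, so M₂ = 2.737810 × 22.64 ≈ 61.984 billion.
ΔM = M₂ − M₁ = 61.984 − 70.9631 = -8.9791 billion.

-8.979 billion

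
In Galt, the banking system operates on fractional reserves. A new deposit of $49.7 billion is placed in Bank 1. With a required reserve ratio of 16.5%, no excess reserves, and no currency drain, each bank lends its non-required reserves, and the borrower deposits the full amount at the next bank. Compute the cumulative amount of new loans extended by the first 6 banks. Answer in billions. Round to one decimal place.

Bank i lends (1 − rr)^i of the original deposit: Bank 1 lends 49.7·0.8350 = 41.4995, Bank 2 lends 49.7·0.8350² ≈ 34.6521, and so on.
Summing a geometric series: total = 49.7·[0.8350·(1 − 0.8350^6) / (1 − 0.8350)] ≈ 166.2654 billion.

$166.3 billion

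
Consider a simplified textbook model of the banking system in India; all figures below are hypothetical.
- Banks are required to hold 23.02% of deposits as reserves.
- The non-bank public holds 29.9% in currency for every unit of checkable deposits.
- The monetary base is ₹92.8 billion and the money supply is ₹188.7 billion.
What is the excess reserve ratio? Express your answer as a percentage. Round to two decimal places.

Using m = M/MB = 188.7/92.8 ≈ 2.033405. Since m = (1 + c)/(c + rr + e), the denominator satisfies c + rr + e = (1 + c)/m = (1 + 0.299) / 2.033405 ≈ 0.638830.
With c = 0.299 and rr = 0.2302, the excess reserve ratio is 0.638830 − 0.299 − 0.2302 = 0.10963.

10.96%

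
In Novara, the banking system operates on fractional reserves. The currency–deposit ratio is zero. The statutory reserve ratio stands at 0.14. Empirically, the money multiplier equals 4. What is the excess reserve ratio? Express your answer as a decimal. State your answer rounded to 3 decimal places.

0.110

Using m = 4. Since m = (1 + c)/(c + rr + e), the denominator satisfies c + rr + e = (1 + c)/m = (1 + 0) / 4 = 0.250000.
With c = 0 and rr = 0.14, the excess reserve ratio is 0.250000 − 0 − 0.14 = 0.11.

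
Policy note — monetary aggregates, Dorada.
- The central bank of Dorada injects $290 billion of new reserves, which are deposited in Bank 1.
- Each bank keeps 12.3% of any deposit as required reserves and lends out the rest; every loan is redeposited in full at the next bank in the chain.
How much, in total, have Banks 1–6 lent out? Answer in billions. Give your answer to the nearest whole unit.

$1127 billion

Bank i lends (1 − rr)^i of the original deposit: Bank 1 lends 290·0.8770 = 254.3300, Bank 2 lends 290·0.8770² ≈ 223.0474, and so on.
Summing a geometric series: total = 290·[0.8770·(1 − 0.8770^6) / (1 − 0.8770)] ≈ 1126.9393 billion.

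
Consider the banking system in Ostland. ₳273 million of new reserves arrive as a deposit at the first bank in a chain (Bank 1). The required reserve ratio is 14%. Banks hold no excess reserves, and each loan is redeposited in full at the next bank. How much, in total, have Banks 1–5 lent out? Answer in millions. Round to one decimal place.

Bank i lends (1 − rr)^i of the original deposit: Bank 1 lends 273·0.8600 = 234.7800, Bank 2 lends 273·0.8600² = 201.9108, and so on.
Summing a geometric series: total = 273·[0.8600·(1 − 0.8600^5) / (1 − 0.8600)] ≈ 888.0939 million.

₳888.1 million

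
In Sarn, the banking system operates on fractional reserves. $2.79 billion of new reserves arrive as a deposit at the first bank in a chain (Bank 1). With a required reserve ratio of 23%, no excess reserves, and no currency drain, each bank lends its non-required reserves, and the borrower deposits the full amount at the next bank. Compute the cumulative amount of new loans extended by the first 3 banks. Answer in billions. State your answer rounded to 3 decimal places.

$5.076 billion

Bank i lends (1 − rr)^i of the original deposit: Bank 1 lends 2.79·0.7700 = 2.1483, Bank 2 lends 2.79·0.7700² ≈ 1.6542, and so on.
Summing a geometric series: total = 2.79·[0.7700·(1 − 0.7700^3) / (1 − 0.7700)] ≈ 5.0762 billion.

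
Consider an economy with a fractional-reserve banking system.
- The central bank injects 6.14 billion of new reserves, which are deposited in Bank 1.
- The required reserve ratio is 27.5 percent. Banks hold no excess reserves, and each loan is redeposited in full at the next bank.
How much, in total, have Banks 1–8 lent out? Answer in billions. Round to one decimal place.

15.0 billion

Bank i lends (1 − rr)^i of the original deposit: Bank 1 lends 6.14·0.7250 = 4.4515, Bank 2 lends 6.14·0.7250² ≈ 3.2273, and so on.
Summing a geometric series: total = 6.14·[0.7250·(1 − 0.7250^8) / (1 − 0.7250)] ≈ 14.9517 billion.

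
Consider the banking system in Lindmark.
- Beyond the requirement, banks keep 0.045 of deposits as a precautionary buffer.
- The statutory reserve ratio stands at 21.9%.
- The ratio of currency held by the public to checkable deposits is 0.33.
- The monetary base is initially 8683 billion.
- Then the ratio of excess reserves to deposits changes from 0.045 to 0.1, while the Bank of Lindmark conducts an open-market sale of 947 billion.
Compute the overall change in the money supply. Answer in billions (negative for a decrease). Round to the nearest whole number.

Before: m₁ = (1 + 0.33) / (0.219 + 0.045 + 0.33) ≈ 2.23906, MB₁ = 8683, so M₁ = 2.23906 × 8683 ≈ 19441.758 billion.
After: m₂ = (1 + 0.33) / (0.219 + 0.1 + 0.33) ≈ 2.04931, MB₂ = 8683 − 947 = 7736, so M₂ = 2.04931 × 7736 ≈ 15853.4622 billion.
ΔM = M₂ − M₁ = 15853.4622 − 19441.758 = -3588.2958 billion.

-3588 billion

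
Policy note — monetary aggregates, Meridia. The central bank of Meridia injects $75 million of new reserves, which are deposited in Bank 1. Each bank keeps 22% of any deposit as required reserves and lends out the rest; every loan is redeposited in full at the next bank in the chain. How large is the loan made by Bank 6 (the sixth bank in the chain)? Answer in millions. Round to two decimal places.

$16.89 million

Each bank lends a fraction (1 − rr) = 0.7800 of the deposit it receives, so Bank 6 receives 75·0.7800^5 and lends 75·0.7800^6 ≈ 16.8900 million.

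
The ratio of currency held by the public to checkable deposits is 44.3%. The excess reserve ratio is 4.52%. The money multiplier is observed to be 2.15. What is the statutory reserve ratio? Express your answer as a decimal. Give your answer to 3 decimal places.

0.183

Using m = 2.15. Since m = (1 + c)/(c + rr + e), the denominator satisfies c + rr + e = (1 + c)/m = (1 + 0.443) / 2.15 ≈ 0.671163.
With c = 0.443 and e = 0.0452, the statutory reserve ratio is 0.671163 − 0.443 − 0.0452 = 0.182963.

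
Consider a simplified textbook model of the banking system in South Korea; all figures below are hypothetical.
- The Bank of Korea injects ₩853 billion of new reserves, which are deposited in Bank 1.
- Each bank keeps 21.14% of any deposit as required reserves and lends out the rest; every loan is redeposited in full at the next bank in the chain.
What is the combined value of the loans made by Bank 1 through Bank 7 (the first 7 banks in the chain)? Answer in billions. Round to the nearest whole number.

Bank i lends (1 − rr)^i of the original deposit: Bank 1 lends 853·0.7886 = 672.6758, Bank 2 lends 853·0.7886² ≈ 530.4721, and so on.
Summing a geometric series: total = 853·[0.7886·(1 − 0.7886^7) / (1 − 0.7886)] ≈ 2578.4756 billion.

₩2578 billion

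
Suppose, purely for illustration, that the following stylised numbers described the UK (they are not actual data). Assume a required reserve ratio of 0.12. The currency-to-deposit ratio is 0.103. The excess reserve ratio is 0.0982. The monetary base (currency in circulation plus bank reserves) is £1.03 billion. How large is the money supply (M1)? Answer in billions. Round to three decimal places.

£3.537 billion

The money multiplier is m = (1 + c) / (rr + e + c) = (1 + 0.103) / (0.12 + 0.0982 + 0.103) ≈ 3.43400.
So M = m × MB = 3.43400 × 1.03 ≈ 3.537 billion.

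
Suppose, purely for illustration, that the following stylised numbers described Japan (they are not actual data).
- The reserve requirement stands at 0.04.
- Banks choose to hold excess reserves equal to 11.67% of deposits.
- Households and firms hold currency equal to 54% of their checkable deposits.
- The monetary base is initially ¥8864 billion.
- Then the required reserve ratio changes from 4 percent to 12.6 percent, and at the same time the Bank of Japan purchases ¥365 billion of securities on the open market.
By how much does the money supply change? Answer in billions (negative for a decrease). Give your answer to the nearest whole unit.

-1435 billion

Before: m₁ = (1 + 0.54) / (0.04 + 0.1167 + 0.54) ≈ 2.21042, MB₁ = 8864, so M₁ = 2.21042 × 8864 ≈ 19593.1629 billion.
After: m₂ = (1 + 0.54) / (0.126 + 0.1167 + 0.54) ≈ 1.96755, MB₂ = 8864 + 365 = 9229, so M₂ = 1.96755 × 9229 ≈ 18158.5189 billion.
ΔM = M₂ − M₁ = 18158.5189 − 19593.1629 = -1434.644 billion.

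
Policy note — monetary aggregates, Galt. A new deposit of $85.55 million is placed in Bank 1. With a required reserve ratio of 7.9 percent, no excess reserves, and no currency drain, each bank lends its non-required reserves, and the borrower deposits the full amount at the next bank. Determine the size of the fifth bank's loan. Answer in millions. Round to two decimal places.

Each bank lends a fraction (1 − rr) = 0.9210 of the deposit it receives, so Bank 5 receives 85.55·0.9210^4 and lends 85.55·0.9210^5 ≈ 56.6915 million.

$56.69 million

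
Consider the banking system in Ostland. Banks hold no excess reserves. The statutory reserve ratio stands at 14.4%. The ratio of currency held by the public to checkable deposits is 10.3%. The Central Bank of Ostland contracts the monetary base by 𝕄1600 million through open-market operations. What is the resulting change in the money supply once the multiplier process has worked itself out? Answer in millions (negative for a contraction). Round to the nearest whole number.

The money multiplier is m = (1 + c) / (rr + c) = (1 + 0.103) / (0.144 + 0.103) ≈ 4.46559.
The sale removes 1600 million of base, so ΔM = m × ΔMB = 4.46559 × (−1600) = -7144.944 million.

-7145 million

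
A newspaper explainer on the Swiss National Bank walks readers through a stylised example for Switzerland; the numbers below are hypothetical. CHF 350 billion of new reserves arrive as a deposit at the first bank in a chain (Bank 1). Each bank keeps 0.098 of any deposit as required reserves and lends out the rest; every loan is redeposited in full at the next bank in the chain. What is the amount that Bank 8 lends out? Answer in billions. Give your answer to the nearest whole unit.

CHF 153 billion

Each bank lends a fraction (1 − rr) = 0.9020 of the deposit it receives, so Bank 8 receives 350·0.9020^7 and lends 350·0.9020^8 ≈ 153.3629 billion.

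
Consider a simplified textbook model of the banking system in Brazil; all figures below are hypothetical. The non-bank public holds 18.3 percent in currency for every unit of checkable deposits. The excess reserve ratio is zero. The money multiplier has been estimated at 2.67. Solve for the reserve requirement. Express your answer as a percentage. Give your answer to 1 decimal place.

Using m = 2.67. Since m = (1 + c)/(c + rr + e), the denominator satisfies c + rr + e = (1 + c)/m = (1 + 0.183) / 2.67 ≈ 0.443071.
With c = 0.183 and e = 0, the reserve requirement is 0.443071 − 0.183 − 0 = 0.260071.

26.0%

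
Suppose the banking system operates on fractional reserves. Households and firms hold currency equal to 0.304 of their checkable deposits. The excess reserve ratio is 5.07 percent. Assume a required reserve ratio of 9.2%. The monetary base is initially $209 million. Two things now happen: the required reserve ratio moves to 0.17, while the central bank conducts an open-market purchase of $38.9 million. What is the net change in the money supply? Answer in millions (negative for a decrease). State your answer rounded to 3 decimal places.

$5.979 million

Before: m₁ = (1 + 0.304) / (0.092 + 0.0507 + 0.304) ≈ 2.9191851, MB₁ = 209, so M₁ = 2.9191851 × 209 ≈ 610.1097 million.
After: m₂ = (1 + 0.304) / (0.17 + 0.0507 + 0.304) ≈ 2.4852297, MB₂ = 209 + 38.9 = 247.9, so M₂ = 2.4852297 × 247.9 ≈ 616.0884 million.
ΔM = M₂ − M₁ = 616.0884 − 610.1097 = 5.9787 million.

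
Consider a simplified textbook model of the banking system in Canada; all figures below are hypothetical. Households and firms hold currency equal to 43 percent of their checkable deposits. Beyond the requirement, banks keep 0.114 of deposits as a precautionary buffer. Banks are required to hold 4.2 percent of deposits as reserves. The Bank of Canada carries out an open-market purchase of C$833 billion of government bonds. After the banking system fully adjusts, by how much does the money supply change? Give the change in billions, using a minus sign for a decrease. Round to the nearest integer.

C$2033 billion

The money multiplier is m = (1 + c) / (rr + e + c) = (1 + 0.43) / (0.042 + 0.114 + 0.43) ≈ 2.4403.
The purchase adds 833 billion of base, so ΔM = m × ΔMB = 2.4403 × (+833) = 2032.7699 billion.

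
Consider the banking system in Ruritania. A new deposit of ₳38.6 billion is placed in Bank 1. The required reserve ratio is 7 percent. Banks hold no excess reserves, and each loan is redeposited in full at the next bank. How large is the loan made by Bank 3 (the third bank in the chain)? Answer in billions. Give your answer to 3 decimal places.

Each bank lends a fraction (1 − rr) = 0.9300 of the deposit it receives, so Bank 3 receives 38.6·0.9300^2 and lends 38.6·0.9300^3 ≈ 31.0482 billion.

₳31.048 billion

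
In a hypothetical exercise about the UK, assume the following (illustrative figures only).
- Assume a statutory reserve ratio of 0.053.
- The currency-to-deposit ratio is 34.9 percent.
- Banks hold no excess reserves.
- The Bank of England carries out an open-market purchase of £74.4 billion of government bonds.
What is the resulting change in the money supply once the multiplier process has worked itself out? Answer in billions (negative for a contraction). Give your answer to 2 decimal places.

£249.67 billion

The money multiplier is m = (1 + c) / (rr + c) = (1 + 0.349) / (0.053 + 0.349) ≈ 3.35572.
The purchase adds 74.4 billion of base, so ΔM = m × ΔMB = 3.35572 × (+74.4) ≈ 249.6656 billion.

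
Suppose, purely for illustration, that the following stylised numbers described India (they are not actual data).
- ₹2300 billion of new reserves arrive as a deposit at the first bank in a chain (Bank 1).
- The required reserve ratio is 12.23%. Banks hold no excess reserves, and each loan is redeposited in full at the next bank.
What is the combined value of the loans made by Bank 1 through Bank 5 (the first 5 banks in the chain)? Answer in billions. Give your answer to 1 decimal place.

₹7908.6 billion

Bank i lends (1 − rr)^i of the original deposit: Bank 1 lends 2300·0.8777 = 2018.7100, Bank 2 lends 2300·0.8777² ≈ 1771.8218, and so on.
Summing a geometric series: total = 2300·[0.8777·(1 − 0.8777^5) / (1 − 0.8777)] ≈ 7908.5997 billion.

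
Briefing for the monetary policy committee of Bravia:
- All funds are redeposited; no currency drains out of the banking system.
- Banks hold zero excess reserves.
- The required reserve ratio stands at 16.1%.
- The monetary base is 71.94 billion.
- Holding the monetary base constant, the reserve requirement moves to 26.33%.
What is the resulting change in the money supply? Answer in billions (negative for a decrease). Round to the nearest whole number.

-174 billion

Initially m₁ = 1 / (0.161) ≈ 6.2112, so M₁ = 6.2112 × 71.94 ≈ 446.8337 billion.
After the change m₂ = 1 / (0.2633) ≈ 3.7979, so M₂ = 3.7979 × 71.94 ≈ 273.2209 billion.
ΔM = M₂ − M₁ = 273.2209 − 446.8337 = -173.6128 billion.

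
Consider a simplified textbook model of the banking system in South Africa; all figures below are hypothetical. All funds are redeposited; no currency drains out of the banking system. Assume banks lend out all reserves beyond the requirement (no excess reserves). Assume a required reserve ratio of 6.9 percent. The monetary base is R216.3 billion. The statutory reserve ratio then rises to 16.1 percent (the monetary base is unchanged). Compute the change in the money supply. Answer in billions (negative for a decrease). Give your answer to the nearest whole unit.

-1791 billion

Initially m₁ = 1 / (0.069) ≈ 14.4928, so M₁ = 14.4928 × 216.3 ≈ 3134.7926 billion.
After the change m₂ = 1 / (0.161) ≈ 6.2112, so M₂ = 6.2112 × 216.3 ≈ 1343.4826 billion.
ΔM = M₂ − M₁ = 1343.4826 − 3134.7926 = -1791.31 billion.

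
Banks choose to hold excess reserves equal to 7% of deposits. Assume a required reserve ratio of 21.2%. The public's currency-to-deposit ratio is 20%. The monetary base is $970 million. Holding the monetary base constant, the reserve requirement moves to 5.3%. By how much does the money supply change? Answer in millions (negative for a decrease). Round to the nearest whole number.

Initially m₁ = (1 + 0.2) / (0.212 + 0.07 + 0.2) ≈ 2.4896, so M₁ = 2.4896 × 970 = 2414.912 million.
After the change m₂ = (1 + 0.2) / (0.053 + 0.07 + 0.2) ≈ 3.7152, so M₂ = 3.7152 × 970 = 3603.744 million.
ΔM = M₂ − M₁ = 3603.744 − 2414.912 = 1188.832 million.

$1189 million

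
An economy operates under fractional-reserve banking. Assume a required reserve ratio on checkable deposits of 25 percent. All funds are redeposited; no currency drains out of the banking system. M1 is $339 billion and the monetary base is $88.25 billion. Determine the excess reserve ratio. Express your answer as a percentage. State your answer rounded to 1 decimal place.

1.0%

Using m = M/MB = 339/88.25 ≈ 3.841360. Since m = (1 + c)/(c + rr + e), the denominator satisfies c + rr + e = (1 + c)/m = (1 + 0) / 3.841360 ≈ 0.260324.
With c = 0 and rr = 0.25, the excess reserve ratio is 0.260324 − 0 − 0.25 = 0.010324.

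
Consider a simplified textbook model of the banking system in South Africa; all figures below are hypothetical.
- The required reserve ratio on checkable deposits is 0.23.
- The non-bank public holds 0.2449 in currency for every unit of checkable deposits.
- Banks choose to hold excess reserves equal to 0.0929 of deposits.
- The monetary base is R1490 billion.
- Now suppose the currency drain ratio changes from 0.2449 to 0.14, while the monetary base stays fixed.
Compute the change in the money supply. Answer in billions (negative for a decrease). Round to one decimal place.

Initially m₁ = (1 + 0.2449) / (0.23 + 0.0929 + 0.2449) ≈ 2.192497, so M₁ = 2.192497 × 1490 ≈ 3266.8205 billion.
After the change m₂ = (1 + 0.14) / (0.23 + 0.0929 + 0.14) ≈ 2.462735, so M₂ = 2.462735 × 1490 ≈ 3669.4751 billion.
ΔM = M₂ − M₁ = 3669.4751 − 3266.8205 = 402.6546 billion.

R402.7 billion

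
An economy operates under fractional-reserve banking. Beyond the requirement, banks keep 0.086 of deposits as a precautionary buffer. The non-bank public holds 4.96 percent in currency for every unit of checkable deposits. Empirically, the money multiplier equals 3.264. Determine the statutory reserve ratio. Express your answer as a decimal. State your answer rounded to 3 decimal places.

Using m = 3.264. Since m = (1 + c)/(c + rr + e), the denominator satisfies c + rr + e = (1 + c)/m = (1 + 0.0496) / 3.264 ≈ 0.321569.
With c = 0.0496 and e = 0.086, the statutory reserve ratio is 0.321569 − 0.0496 − 0.086 = 0.185969.

0.186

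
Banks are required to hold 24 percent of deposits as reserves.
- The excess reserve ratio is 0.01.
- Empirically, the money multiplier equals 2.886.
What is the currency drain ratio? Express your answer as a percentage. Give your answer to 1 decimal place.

14.8%

Using m = 2.886. From m = (1 + c)/(c + rr + e), rearranging gives 1 + c = m·(c + rr + e), so c·(1 − m) = m·(rr + e) − 1.
Hence c = [m·(rr + e) − 1]/(1 − m) = [2.886 × (0.24 + 0.01) − 1] / (1 − 2.886) ≈ 0.147667.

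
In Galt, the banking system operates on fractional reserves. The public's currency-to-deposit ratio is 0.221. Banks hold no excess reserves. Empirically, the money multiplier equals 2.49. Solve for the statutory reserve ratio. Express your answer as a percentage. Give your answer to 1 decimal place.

Using m = 2.49. Since m = (1 + c)/(c + rr + e), the denominator satisfies c + rr + e = (1 + c)/m = (1 + 0.221) / 2.49 ≈ 0.490361.
With c = 0.221 and e = 0, the statutory reserve ratio is 0.490361 − 0.221 − 0 = 0.269361.

26.9%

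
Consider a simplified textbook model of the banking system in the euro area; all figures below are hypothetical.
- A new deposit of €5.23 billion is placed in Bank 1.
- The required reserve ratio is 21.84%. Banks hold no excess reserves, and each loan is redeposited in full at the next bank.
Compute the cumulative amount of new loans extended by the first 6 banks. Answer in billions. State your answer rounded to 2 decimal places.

€14.45 billion

Bank i lends (1 − rr)^i of the original deposit: Bank 1 lends 5.23·0.7816 ≈ 4.0878, Bank 2 lends 5.23·0.7816² ≈ 3.1950, and so on.
Summing a geometric series: total = 5.23·[0.7816·(1 − 0.7816^6) / (1 − 0.7816)] ≈ 14.4497 billion.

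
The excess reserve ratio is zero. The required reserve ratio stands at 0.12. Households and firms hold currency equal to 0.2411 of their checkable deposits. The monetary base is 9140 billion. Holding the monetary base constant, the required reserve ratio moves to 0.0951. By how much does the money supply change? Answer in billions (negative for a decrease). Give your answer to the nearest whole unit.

Initially m₁ = (1 + 0.2411) / (0.12 + 0.2411) ≈ 3.43700, so M₁ = 3.43700 × 9140 = 31414.18 billion.
After the change m₂ = (1 + 0.2411) / (0.0951 + 0.2411) ≈ 3.69155, so M₂ = 3.69155 × 9140 = 33740.767 billion.
ΔM = M₂ − M₁ = 33740.767 − 31414.18 = 2326.587 billion.

2327 billion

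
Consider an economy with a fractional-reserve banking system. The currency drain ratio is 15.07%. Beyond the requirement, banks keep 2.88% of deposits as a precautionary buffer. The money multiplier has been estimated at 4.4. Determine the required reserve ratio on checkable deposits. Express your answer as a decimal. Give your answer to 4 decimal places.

Using m = 4.4. Since m = (1 + c)/(c + rr + e), the denominator satisfies c + rr + e = (1 + c)/m = (1 + 0.1507) / 4.4 ≈ 0.261523.
With c = 0.1507 and e = 0.0288, the required reserve ratio on checkable deposits is 0.261523 − 0.1507 − 0.0288 = 0.082023.

0.0820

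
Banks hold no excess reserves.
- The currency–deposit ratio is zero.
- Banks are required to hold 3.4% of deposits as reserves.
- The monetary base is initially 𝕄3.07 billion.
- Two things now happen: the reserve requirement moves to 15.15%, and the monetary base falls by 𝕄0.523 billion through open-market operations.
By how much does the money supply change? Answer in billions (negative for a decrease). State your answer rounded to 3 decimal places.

Before: m₁ = 1 / (0.034) ≈ 29.41176, MB₁ = 3.07, so M₁ = 29.41176 × 3.07 ≈ 90.2941 billion.
After: m₂ = 1 / (0.1515) ≈ 6.60066, MB₂ = 3.07 − 0.523 = 2.547, so M₂ = 6.60066 × 2.547 ≈ 16.8119 billion.
ΔM = M₂ − M₁ = 16.8119 − 90.2941 = -73.4822 billion.

-73.482 billion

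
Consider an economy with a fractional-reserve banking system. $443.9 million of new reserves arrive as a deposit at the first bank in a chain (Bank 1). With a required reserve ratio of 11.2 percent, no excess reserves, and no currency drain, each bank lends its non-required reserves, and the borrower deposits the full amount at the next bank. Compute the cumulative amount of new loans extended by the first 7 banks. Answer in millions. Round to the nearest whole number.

$1987 million

Bank i lends (1 − rr)^i of the original deposit: Bank 1 lends 443.9·0.8880 = 394.1832, Bank 2 lends 443.9·0.8880² ≈ 350.0347, and so on.
Summing a geometric series: total = 443.9·[0.8880·(1 − 0.8880^7) / (1 − 0.8880)] ≈ 1987.0974 million.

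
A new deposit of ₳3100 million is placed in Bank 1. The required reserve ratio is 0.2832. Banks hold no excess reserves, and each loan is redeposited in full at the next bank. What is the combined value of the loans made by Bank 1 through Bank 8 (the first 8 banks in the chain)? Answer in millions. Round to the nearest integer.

₳7300 million

Bank i lends (1 − rr)^i of the original deposit: Bank 1 lends 3100·0.7168 = 2222.0800, Bank 2 lends 3100·0.7168² ≈ 1592.7869, and so on.
Summing a geometric series: total = 3100·[0.7168·(1 − 0.7168^8) / (1 − 0.7168)] ≈ 7299.5001 million.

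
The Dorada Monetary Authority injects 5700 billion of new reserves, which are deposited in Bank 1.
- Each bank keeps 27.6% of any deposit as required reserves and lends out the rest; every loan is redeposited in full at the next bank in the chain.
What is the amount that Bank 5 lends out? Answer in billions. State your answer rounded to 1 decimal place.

Each bank lends a fraction (1 − rr) = 0.7240 of the deposit it receives, so Bank 5 receives 5700·0.7240^4 and lends 5700·0.7240^5 ≈ 1133.8815 billion.

1133.9 billion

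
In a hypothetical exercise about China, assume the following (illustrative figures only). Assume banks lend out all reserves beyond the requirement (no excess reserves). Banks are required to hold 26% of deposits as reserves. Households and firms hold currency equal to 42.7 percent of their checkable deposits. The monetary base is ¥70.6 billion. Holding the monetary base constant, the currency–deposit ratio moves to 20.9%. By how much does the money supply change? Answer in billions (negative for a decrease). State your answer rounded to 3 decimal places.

Initially m₁ = (1 + 0.427) / (0.26 + 0.427) ≈ 2.077147, so M₁ = 2.077147 × 70.6 ≈ 146.6466 billion.
After the change m₂ = (1 + 0.209) / (0.26 + 0.209) ≈ 2.577825, so M₂ = 2.577825 × 70.6 ≈ 181.9944 billion.
ΔM = M₂ − M₁ = 181.9944 − 146.6466 = 35.3478 billion.

¥35.348 billion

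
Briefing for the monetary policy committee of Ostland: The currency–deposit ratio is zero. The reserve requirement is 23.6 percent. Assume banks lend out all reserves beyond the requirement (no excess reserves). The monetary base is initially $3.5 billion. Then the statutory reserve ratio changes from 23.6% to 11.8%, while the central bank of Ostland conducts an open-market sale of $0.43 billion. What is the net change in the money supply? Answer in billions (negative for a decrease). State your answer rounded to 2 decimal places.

Before: m₁ = 1 / (0.236) ≈ 4.2373, MB₁ = 3.5, so M₁ = 4.2373 × 3.5 ≈ 14.8306 billion.
After: m₂ = 1 / (0.118) ≈ 8.4746, MB₂ = 3.5 − 0.43 = 3.07, so M₂ = 8.4746 × 3.07 ≈ 26.017 billion.
ΔM = M₂ − M₁ = 26.017 − 14.8306 = 11.1864 billion.

$11.19 billion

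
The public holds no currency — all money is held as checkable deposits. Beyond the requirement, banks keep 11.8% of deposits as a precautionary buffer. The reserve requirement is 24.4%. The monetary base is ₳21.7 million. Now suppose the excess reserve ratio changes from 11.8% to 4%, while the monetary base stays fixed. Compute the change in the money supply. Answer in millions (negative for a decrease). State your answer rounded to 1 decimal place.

Initially m₁ = 1 / (0.244 + 0.118) ≈ 2.7624, so M₁ = 2.7624 × 21.7 ≈ 59.9441 million.
After the change m₂ = 1 / (0.244 + 0.04) ≈ 3.5211, so M₂ = 3.5211 × 21.7 ≈ 76.4079 million.
ΔM = M₂ − M₁ = 76.4079 − 59.9441 = 16.4638 million.

₳16.5 million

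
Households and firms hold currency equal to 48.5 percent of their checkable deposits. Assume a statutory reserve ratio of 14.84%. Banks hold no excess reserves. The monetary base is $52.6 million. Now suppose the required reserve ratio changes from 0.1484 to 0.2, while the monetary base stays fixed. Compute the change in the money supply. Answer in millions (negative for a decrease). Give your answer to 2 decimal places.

-9.29 million

Initially m₁ = (1 + 0.485) / (0.1484 + 0.485) ≈ 2.34449, so M₁ = 2.34449 × 52.6 ≈ 123.3202 million.
After the change m₂ = (1 + 0.485) / (0.2 + 0.485) ≈ 2.16788, so M₂ = 2.16788 × 52.6 ≈ 114.0305 million.
ΔM = M₂ − M₁ = 114.0305 − 123.3202 = -9.2897 million.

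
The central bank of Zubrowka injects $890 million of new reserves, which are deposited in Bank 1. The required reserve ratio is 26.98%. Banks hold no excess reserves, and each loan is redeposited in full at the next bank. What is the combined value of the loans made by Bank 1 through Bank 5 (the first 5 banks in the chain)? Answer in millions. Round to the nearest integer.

Bank i lends (1 − rr)^i of the original deposit: Bank 1 lends 890·0.7302 = 649.8780, Bank 2 lends 890·0.7302² ≈ 474.5409, and so on.
Summing a geometric series: total = 890·[0.7302·(1 − 0.7302^5) / (1 − 0.7302)] ≈ 1908.7064 million.

$1909 million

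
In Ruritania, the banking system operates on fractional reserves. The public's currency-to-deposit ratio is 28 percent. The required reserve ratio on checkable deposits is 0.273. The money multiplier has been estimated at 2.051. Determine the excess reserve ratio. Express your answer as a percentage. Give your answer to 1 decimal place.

7.1%

Using m = 2.051. Since m = (1 + c)/(c + rr + e), the denominator satisfies c + rr + e = (1 + c)/m = (1 + 0.28) / 2.051 ≈ 0.624086.
With c = 0.28 and rr = 0.273, the excess reserve ratio is 0.624086 − 0.28 − 0.273 = 0.071086.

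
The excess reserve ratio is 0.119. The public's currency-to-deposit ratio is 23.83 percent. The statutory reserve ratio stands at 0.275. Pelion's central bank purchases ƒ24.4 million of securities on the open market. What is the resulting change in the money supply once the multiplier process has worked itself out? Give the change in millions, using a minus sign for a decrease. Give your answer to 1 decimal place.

ƒ47.8 million

The money multiplier is m = (1 + c) / (rr + e + c) = (1 + 0.2383) / (0.275 + 0.119 + 0.2383) ≈ 1.9584.
The purchase adds 24.4 million of base, so ΔM = m × ΔMB = 1.9584 × (+24.4) ≈ 47.785 million.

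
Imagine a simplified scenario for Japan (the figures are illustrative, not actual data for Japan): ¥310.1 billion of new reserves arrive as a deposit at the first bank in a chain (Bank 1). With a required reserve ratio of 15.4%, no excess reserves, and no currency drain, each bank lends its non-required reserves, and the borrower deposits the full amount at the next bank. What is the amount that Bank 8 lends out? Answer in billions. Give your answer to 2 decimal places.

¥81.37 billion

Each bank lends a fraction (1 − rr) = 0.8460 of the deposit it receives, so Bank 8 receives 310.1·0.8460^7 and lends 310.1·0.8460^8 ≈ 81.3701 billion.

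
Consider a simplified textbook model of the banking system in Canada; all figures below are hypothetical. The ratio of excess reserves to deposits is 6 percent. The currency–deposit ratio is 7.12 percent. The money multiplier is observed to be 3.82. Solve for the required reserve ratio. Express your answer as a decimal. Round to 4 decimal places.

0.1492

Using m = 3.82. Since m = (1 + c)/(c + rr + e), the denominator satisfies c + rr + e = (1 + c)/m = (1 + 0.0712) / 3.82 ≈ 0.280419.
With c = 0.0712 and e = 0.06, the required reserve ratio is 0.280419 − 0.0712 − 0.06 = 0.149219.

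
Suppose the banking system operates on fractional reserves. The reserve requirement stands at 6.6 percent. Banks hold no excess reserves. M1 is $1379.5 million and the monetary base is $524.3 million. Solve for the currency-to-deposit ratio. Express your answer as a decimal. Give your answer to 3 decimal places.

0.507

Using m = M/MB = 1379.5/524.3 ≈ 2.631127. From m = (1 + c)/(c + rr + e), rearranging gives 1 + c = m·(c + rr + e), so c·(1 − m) = m·(rr + e) − 1.
Hence c = [m·(rr + e) − 1]/(1 − m) = [2.631127 × (0.066 + 0) − 1] / (1 − 2.631127) ≈ 0.506610.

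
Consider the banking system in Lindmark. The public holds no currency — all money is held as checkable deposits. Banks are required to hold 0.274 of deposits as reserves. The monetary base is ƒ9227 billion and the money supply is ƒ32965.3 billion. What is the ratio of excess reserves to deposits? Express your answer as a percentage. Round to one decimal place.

Using m = M/MB = 32965.3/9227 ≈ 3.572700. Since m = (1 + c)/(c + rr + e), the denominator satisfies c + rr + e = (1 + c)/m = (1 + 0) / 3.572700 ≈ 0.279900.
With c = 0 and rr = 0.274, the ratio of excess reserves to deposits is 0.279900 − 0 − 0.274 = 0.0059.

0.6%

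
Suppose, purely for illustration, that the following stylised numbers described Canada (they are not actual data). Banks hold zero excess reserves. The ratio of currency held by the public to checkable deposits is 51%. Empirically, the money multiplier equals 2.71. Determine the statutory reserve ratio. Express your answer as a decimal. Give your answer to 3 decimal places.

0.047

Using m = 2.71. Since m = (1 + c)/(c + rr + e), the denominator satisfies c + rr + e = (1 + c)/m = (1 + 0.51) / 2.71 ≈ 0.557196.
With c = 0.51 and e = 0, the statutory reserve ratio is 0.557196 − 0.51 − 0 = 0.047196.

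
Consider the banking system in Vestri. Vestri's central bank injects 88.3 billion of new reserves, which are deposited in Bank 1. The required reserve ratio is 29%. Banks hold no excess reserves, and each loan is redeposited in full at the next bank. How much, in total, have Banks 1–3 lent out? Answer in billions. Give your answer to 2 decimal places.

138.81 billion

Bank i lends (1 − rr)^i of the original deposit: Bank 1 lends 88.3·0.7100 = 62.6930, Bank 2 lends 88.3·0.7100² ≈ 44.5120, and so on.
Summing a geometric series: total = 88.3·[0.7100·(1 − 0.7100^3) / (1 − 0.7100)] ≈ 138.8086 billion.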